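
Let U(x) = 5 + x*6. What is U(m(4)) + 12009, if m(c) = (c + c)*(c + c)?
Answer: 12398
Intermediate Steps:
m(c) = 4*c**2 (m(c) = (2*c)*(2*c) = 4*c**2)
U(x) = 5 + 6*x
U(m(4)) + 12009 = (5 + 6*(4*4**2)) + 12009 = (5 + 6*(4*16)) + 12009 = (5 + 6*64) + 12009 = (5 + 384) + 12009 = 389 + 12009 = 12398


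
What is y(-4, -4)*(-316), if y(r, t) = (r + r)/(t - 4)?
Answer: -316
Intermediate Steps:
y(r, t) = 2*r/(-4 + t) (y(r, t) = (2*r)/(-4 + t) = 2*r/(-4 + t))
y(-4, -4)*(-316) = (2*(-4)/(-4 - 4))*(-316) = (2*(-4)/(-8))*(-316) = (2*(-4)*(-⅛))*(-316) = 1*(-316) = -316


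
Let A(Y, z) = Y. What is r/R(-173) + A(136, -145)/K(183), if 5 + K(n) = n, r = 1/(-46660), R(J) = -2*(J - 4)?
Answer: 1123199431/1470069960 ≈ 0.76404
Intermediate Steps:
R(J) = 8 - 2*J (R(J) = -2*(-4 + J) = 8 - 2*J)
r = -1/46660 ≈ -2.1432e-5
K(n) = -5 + n
r/R(-173) + A(136, -145)/K(183) = -1/(46660*(8 - 2*(-173))) + 136/(-5 + 183) = -1/(46660*(8 + 346)) + 136/178 = -1/46660/354 + 136*(1/178) = -1/46660*1/354 + 68/89 = -1/16517640 + 68/89 = 1123199431/1470069960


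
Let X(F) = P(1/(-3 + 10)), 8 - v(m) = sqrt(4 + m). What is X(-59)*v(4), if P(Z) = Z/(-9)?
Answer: -8/63 + 2*sqrt(2)/63 ≈ -0.082088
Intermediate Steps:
v(m) = 8 - sqrt(4 + m)
P(Z) = -Z/9 (P(Z) = Z*(-1/9) = -Z/9)
X(F) = -1/63 (X(F) = -1/(9*(-3 + 10)) = -1/9/7 = -1/9*1/7 = -1/63)
X(-59)*v(4) = -(8 - sqrt(4 + 4))/63 = -(8 - sqrt(8))/63 = -(8 - 2*sqrt(2))/63 = -8/63 + 2*sqrt(2)/63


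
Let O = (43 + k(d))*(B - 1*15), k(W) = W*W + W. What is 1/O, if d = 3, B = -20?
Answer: -1/1925 ≈ -0.00051948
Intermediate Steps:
k(W) = W + W² (k(W) = W² + W = W + W²)
O = -1925 (O = (43 + 3*(1 + 3))*(-20 - 1*15) = (43 + 3*4)*(-20 - 15) = (43 + 12)*(-35) = 55*(-35) = -1925)
1/O = 1/(-1925) = -1/1925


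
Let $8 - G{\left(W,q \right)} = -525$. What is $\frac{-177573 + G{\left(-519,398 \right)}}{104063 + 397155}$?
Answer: $- \frac{88520}{250609} \approx -0.35322$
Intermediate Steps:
$G{\left(W,q \right)} = 533$ ($G{\left(W,q \right)} = 8 - -525 = 8 + 525 = 533$)
$\frac{-177573 + G{\left(-519,398 \right)}}{104063 + 397155} = \frac{-177573 + 533}{104063 + 397155} = - \frac{177040}{501218} = \left(-177040\right) \frac{1}{501218} = - \frac{88520}{250609}$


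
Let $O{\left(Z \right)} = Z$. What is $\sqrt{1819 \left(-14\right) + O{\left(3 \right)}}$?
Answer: $i \sqrt{25463} \approx 159.57 i$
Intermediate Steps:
$\sqrt{1819 \left(-14\right) + O{\left(3 \right)}} = \sqrt{1819 \left(-14\right) + 3} = \sqrt{-25466 + 3} = \sqrt{-25463} = i \sqrt{25463}$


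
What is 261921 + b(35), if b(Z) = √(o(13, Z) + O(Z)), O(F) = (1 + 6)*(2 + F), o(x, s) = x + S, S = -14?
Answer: 261921 + √258 ≈ 2.6194e+5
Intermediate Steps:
o(x, s) = -14 + x (o(x, s) = x - 14 = -14 + x)
O(F) = 14 + 7*F (O(F) = 7*(2 + F) = 14 + 7*F)
b(Z) = √(13 + 7*Z) (b(Z) = √((-14 + 13) + (14 + 7*Z)) = √(-1 + (14 + 7*Z)) = √(13 + 7*Z))
261921 + b(35) = 261921 + √(13 + 7*35) = 261921 + √(13 + 245) = 261921 + √258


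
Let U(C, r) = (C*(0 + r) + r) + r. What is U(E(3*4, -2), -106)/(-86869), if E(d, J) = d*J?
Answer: -2332/86869 ≈ -0.026845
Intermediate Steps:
E(d, J) = J*d
U(C, r) = 2*r + C*r (U(C, r) = (C*r + r) + r = (r + C*r) + r = 2*r + C*r)
U(E(3*4, -2), -106)/(-86869) = -106*(2 - 6*4)/(-86869) = -106*(2 - 2*12)*(-1/86869) = -106*(2 - 24)*(-1/86869) = -106*(-22)*(-1/86869) = 2332*(-1/86869) = -2332/86869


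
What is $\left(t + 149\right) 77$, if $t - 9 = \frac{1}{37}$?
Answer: $\frac{450219}{37} \approx 12168.0$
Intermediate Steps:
$t = \frac{334}{37}$ ($t = 9 + \frac{1}{37} = \frac{334}{37} \approx 9.027$)
$\left(t + 149\right) 77 = \left(\frac{334}{37} + 149\right) 77 = \frac{5847}{37} \cdot 77 = \frac{450219}{37}$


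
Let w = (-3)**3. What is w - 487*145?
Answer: -70642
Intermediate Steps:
w = -27
w - 487*145 = -27 - 487*145 = -27 - 70615 = -70642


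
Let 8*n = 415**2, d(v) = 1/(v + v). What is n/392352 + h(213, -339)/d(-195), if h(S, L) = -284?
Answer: 347655432385/3138816 ≈ 1.1076e+5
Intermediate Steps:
d(v) = 1/(2*v)
n = 172225/8 (n = (1/8)*415**2 = (1/8)*172225 = 172225/8 ≈ 21528.)
n/392352 + h(213, -339)/d(-195) = (172225/8)/392352 - 284/((1/2)/(-195)) = (172225/8)*(1/392352) - 284/((1/2)*(-1/195)) = 172225/3138816 - 284/(-1/390) = 172225/3138816 - 284*(-390) = 172225/3138816 + 110760 = 347655432385/3138816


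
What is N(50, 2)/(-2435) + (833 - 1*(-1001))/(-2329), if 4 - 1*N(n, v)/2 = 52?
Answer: -4242206/5671115 ≈ -0.74804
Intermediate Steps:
N(n, v) = -96 (N(n, v) = 8 - 2*52 = 8 - 104 = -96)
N(50, 2)/(-2435) + (833 - 1*(-1001))/(-2329) = -96/(-2435) + (833 - 1*(-1001))/(-2329) = -96*(-1/2435) + (833 + 1001)*(-1/2329) = 96/2435 + 1834*(-1/2329) = 96/2435 - 1834/2329 = -4242206/5671115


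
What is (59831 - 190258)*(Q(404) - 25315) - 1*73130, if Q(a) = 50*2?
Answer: 3288643675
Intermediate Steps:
Q(a) = 100
(59831 - 190258)*(Q(404) - 25315) - 1*73130 = (59831 - 190258)*(100 - 25315) - 1*73130 = -130427*(-25215) - 73130 = 3288716805 - 73130 = 3288643675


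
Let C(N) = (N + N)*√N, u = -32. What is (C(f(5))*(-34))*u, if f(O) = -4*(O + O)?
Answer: -174080*I*√10 ≈ -5.5049e+5*I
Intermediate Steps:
f(O) = -8*O
C(N) = 2*N^(3/2) (C(N) = (2*N)*√N = 2*N^(3/2))
(C(f(5))*(-34))*u = ((2*(-8*5)^(3/2))*(-34))*(-32) = ((2*(-40)^(3/2))*(-34))*(-32) = ((2*(-80*I*√10))*(-34))*(-32) = (-160*I*√10*(-34))*(-32) = (5440*I*√10)*(-32) = -174080*I*√10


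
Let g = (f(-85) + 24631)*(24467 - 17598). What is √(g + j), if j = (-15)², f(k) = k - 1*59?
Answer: 2*√42050357 ≈ 12969.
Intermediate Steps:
f(k) = -59 + k (f(k) = k - 59 = -59 + k)
g = 168201203 (g = ((-59 - 85) + 24631)*(24467 - 17598) = (-144 + 24631)*6869 = 24487*6869 = 168201203)
j = 225
√(g + j) = √(168201203 + 225) = √168201428 = 2*√42050357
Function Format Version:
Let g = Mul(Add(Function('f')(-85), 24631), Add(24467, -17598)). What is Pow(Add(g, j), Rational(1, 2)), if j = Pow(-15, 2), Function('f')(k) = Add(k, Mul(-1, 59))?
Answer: Mul(2, Pow(42050357, Rational(1, 2))) ≈ 12969.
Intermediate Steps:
Function('f')(k) = Add(-59, k) (Function('f')(k) = Add(k, -59) = Add(-59, k))
g = 168201203 (g = Mul(Add(Add(-59, -85), 24631), Add(24467, -17598)) = Mul(Add(-144, 24631), 6869) = Mul(24487, 6869) = 168201203)
j = 225
Pow(Add(g, j), Rational(1, 2)) = Pow(Add(168201203, 225), Rational(1, 2)) = Pow(168201428, Rational(1, 2)) = Mul(2, Pow(42050357, Rational(1, 2)))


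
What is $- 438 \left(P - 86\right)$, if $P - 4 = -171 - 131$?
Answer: $168192$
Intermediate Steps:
$P = -298$ ($P = 4 - 302 = -298$)
$- 438 \left(P - 86\right) = - 438 \left(-298 - 86\right) = \left(-438\right) \left(-384\right) = 168192$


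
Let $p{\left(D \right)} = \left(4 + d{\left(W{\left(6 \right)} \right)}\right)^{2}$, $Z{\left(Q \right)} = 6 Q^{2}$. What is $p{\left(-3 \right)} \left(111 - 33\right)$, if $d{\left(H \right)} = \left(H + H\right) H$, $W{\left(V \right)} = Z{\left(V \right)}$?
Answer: $679214316768$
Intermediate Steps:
$W{\left(V \right)} = 6 V^{2}$
$d{\left(H \right)} = 2 H^{2}$ ($d{\left(H \right)} = 2 H H = 2 H^{2}$)
$p{\left(D \right)} = 8707875856$ ($p{\left(D \right)} = \left(4 + 2 \left(6 \cdot 6^{2}\right)^{2}\right)^{2} = \left(4 + 2 \left(6 \cdot 36\right)^{2}\right)^{2} = \left(4 + 2 \cdot 216^{2}\right)^{2} = \left(4 + 2 \cdot 46656\right)^{2} = \left(4 + 93312\right)^{2} = 93316^{2} = 8707875856$)
$p{\left(-3 \right)} \left(111 - 33\right) = 8707875856 \left(111 - 33\right) = 8707875856 \cdot 78 = 679214316768$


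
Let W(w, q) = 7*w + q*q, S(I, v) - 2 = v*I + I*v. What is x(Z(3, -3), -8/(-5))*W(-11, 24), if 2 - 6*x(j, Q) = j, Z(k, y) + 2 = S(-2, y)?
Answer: -2495/3 ≈ -831.67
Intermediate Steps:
S(I, v) = 2 + 2*I*v (S(I, v) = 2 + (v*I + I*v) = 2 + (I*v + I*v) = 2 + 2*I*v)
W(w, q) = q² + 7*w (W(w, q) = 7*w + q² = q² + 7*w)
Z(k, y) = -4*y (Z(k, y) = -2 + (2 + 2*(-2)*y) = -2 + (2 - 4*y) = -4*y)
x(j, Q) = ⅓ - j/6
x(Z(3, -3), -8/(-5))*W(-11, 24) = (⅓ - (-2)*(-3)/3)*(24² + 7*(-11)) = (⅓ - ⅙*12)*(576 - 77) = (⅓ - 2)*499 = -5/3*499 = -2495/3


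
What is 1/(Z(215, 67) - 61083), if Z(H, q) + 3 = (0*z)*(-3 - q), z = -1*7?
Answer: -1/61086 ≈ -1.6370e-5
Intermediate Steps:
z = -7
Z(H, q) = -3 (Z(H, q) = -3 + (0*(-7))*(-3 - q) = -3 + 0*(-3 - q) = -3 + 0 = -3)
1/(Z(215, 67) - 61083) = 1/(-3 - 61083) = 1/(-61086) = -1/61086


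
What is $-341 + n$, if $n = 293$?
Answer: $-48$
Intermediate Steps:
$-341 + n = -341 + 293 = -48$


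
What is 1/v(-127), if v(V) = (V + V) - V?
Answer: -1/127 ≈ -0.0078740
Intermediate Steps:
v(V) = V (v(V) = 2*V - V = V)
1/v(-127) = 1/(-127) = -1/127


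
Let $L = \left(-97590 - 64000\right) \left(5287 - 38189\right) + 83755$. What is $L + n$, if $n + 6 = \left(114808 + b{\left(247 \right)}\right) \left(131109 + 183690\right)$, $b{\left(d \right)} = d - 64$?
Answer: $41515769738$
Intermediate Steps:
$b{\left(d \right)} = -64 + d$
$n = 36199051803$ ($n = -6 + \left(114808 + \left(-64 + 247\right)\right) \left(131109 + 183690\right) = -6 + \left(114808 + 183\right) 314799 = -6 + 114991 \cdot 314799 = -6 + 36199051809 = 36199051803$)
$L = 5316717935$ ($L = \left(-161590\right) \left(-32902\right) + 83755 = 5316634180 + 83755 = 5316717935$)
$L + n = 5316717935 + 36199051803 = 41515769738$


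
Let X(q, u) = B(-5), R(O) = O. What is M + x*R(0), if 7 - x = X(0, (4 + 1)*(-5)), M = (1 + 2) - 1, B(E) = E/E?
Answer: 2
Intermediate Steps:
B(E) = 1
X(q, u) = 1
M = 2 (M = 3 - 1 = 2)
x = 6 (x = 7 - 1*1 = 7 - 1 = 6)
M + x*R(0) = 2 + 6*0 = 2 + 0 = 2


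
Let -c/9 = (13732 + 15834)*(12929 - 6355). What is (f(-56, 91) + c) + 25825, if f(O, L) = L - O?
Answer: -1749275984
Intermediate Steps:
c = -1749301956 (c = -9*(13732 + 15834)*(12929 - 6355) = -266094*6574 = -9*194366884 = -1749301956)
(f(-56, 91) + c) + 25825 = ((91 - 1*(-56)) - 1749301956) + 25825 = ((91 + 56) - 1749301956) + 25825 = (147 - 1749301956) + 25825 = -1749301809 + 25825 = -1749275984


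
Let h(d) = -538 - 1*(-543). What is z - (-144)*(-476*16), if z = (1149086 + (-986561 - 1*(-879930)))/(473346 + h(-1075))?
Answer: -519124892649/473351 ≈ -1.0967e+6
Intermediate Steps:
h(d) = 5 (h(d) = -538 + 543 = 5)
z = 1042455/473351 (z = (1149086 + (-986561 - 1*(-879930)))/(473346 + 5) = (1149086 + (-986561 + 879930))/473351 = (1149086 - 106631)*(1/473351) = 1042455*(1/473351) = 1042455/473351 ≈ 2.2023)
z - (-144)*(-476*16) = 1042455/473351 - (-144)*(-476*16) = 1042455/473351 - (-144)*(-7616) = 1042455/473351 - 1*1096704 = 1042455/473351 - 1096704 = -519124892649/473351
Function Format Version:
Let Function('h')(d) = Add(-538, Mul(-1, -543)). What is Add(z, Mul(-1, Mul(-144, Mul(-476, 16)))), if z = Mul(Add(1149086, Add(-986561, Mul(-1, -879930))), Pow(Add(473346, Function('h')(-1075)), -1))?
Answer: Rational(-519124892649, 473351) ≈ -1.0967e+6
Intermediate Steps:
Function('h')(d) = 5 (Function('h')(d) = Add(-538, 543) = 5)
z = Rational(1042455, 473351) (z = Mul(Add(1149086, Add(-986561, Mul(-1, -879930))), Pow(Add(473346, 5), -1)) = Mul(Add(1149086, Add(-986561, 879930)), Pow(473351, -1)) = Mul(Add(1149086, -106631), Rational(1, 473351)) = Mul(1042455, Rational(1, 473351)) = Rational(1042455, 473351) ≈ 2.2023)
Add(z, Mul(-1, Mul(-144, Mul(-476, 16)))) = Add(Rational(1042455, 473351), Mul(-1, Mul(-144, Mul(-476, 16)))) = Add(Rational(1042455, 473351), Mul(-1, Mul(-144, -7616))) = Add(Rational(1042455, 473351), Mul(-1, 1096704)) = Add(Rational(1042455, 473351), -1096704) = Rational(-519124892649, 473351)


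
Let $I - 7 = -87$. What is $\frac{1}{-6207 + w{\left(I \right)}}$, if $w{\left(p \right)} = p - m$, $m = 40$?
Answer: $- \frac{1}{6327} \approx -0.00015805$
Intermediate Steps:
$I = -80$ ($I = 7 - 87 = -80$)
$w{\left(p \right)} = -40 + p$ ($w{\left(p \right)} = p - 40 = -40 + p$)
$\frac{1}{-6207 + w{\left(I \right)}} = \frac{1}{-6207 - 120} = \frac{1}{-6327} = - \frac{1}{6327}$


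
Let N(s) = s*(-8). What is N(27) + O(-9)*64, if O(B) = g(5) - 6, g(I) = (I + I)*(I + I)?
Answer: 5800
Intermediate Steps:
g(I) = 4*I**2 (g(I) = (2*I)*(2*I) = 4*I**2)
N(s) = -8*s
O(B) = 94 (O(B) = 4*5**2 - 6 = 4*25 - 6 = 100 - 6 = 94)
N(27) + O(-9)*64 = -8*27 + 94*64 = -216 + 6016 = 5800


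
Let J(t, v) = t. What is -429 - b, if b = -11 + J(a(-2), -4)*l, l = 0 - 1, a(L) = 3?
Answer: -415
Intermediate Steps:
l = -1
b = -14 (b = -11 + 3*(-1) = -11 - 3 = -14)
-429 - b = -429 - 1*(-14) = -429 + 14 = -415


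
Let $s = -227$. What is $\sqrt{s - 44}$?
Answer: $i \sqrt{271} \approx 16.462 i$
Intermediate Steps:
$\sqrt{s - 44} = \sqrt{-227 - 44} = \sqrt{-271} = i \sqrt{271}$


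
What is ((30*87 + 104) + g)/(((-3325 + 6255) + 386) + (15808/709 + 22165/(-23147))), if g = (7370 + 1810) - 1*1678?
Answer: 167657054168/54769808259 ≈ 3.0611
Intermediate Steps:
g = 7502 (g = 9180 - 1678 = 7502)
((30*87 + 104) + g)/(((-3325 + 6255) + 386) + (15808/709 + 22165/(-23147))) = ((30*87 + 104) + 7502)/(((-3325 + 6255) + 386) + (15808/709 + 22165/(-23147))) = ((2610 + 104) + 7502)/((2930 + 386) + (15808*(1/709) + 22165*(-1/23147))) = (2714 + 7502)/(3316 + (15808/709 - 22165/23147)) = 10216/(3316 + 350192791/16411223) = 10216/(54769808259/16411223) = 10216*(16411223/54769808259) = 167657054168/54769808259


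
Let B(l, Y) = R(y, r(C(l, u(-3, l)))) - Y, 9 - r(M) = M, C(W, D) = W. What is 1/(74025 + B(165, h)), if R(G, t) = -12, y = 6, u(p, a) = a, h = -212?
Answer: 1/74225 ≈ 1.3473e-5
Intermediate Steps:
r(M) = 9 - M
B(l, Y) = -12 - Y
1/(74025 + B(165, h)) = 1/(74025 + (-12 - 1*(-212))) = 1/(74025 + (-12 + 212)) = 1/(74025 + 200) = 1/74225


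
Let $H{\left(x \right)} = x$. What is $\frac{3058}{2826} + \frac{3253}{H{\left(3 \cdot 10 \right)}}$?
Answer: $\frac{1547453}{14130} \approx 109.52$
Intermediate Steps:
$\frac{3058}{2826} + \frac{3253}{H{\left(3 \cdot 10 \right)}} = \frac{3058}{2826} + \frac{3253}{3 \cdot 10} = 3058 \cdot \frac{1}{2826} + \frac{3253}{30} = \frac{1529}{1413} + 3253 \cdot \frac{1}{30} = \frac{1529}{1413} + \frac{3253}{30} = \frac{1547453}{14130}$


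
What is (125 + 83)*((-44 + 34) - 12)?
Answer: -4576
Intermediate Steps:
(125 + 83)*((-44 + 34) - 12) = 208*(-10 - 12) = 208*(-22) = -4576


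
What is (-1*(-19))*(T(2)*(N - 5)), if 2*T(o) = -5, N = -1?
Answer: 285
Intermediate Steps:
T(o) = -5/2 (T(o) = (½)*(-5) = -5/2)
(-1*(-19))*(T(2)*(N - 5)) = (-1*(-19))*(-5*(-1 - 5)/2) = 19*(-5/2*(-6)) = 19*15 = 285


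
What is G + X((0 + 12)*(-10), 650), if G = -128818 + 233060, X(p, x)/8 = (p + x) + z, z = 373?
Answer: 111466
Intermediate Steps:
X(p, x) = 2984 + 8*p + 8*x (X(p, x) = 8*((p + x) + 373) = 8*(373 + p + x) = 2984 + 8*p + 8*x)
G = 104242
G + X((0 + 12)*(-10), 650) = 104242 + (2984 + 8*((0 + 12)*(-10)) + 8*650) = 104242 + (2984 + 8*(12*(-10)) + 5200) = 104242 + (2984 + 8*(-120) + 5200) = 104242 + (2984 - 960 + 5200) = 104242 + 7224 = 111466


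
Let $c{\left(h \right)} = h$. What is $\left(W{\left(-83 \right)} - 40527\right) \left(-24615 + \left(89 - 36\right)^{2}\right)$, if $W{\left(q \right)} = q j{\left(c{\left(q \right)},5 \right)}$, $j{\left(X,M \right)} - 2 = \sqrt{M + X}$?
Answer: $887351558 + 1809898 i \sqrt{78} \approx 8.8735 \cdot 10^{8} + 1.5985 \cdot 10^{7} i$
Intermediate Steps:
$j{\left(X,M \right)} = 2 + \sqrt{M + X}$
$W{\left(q \right)} = q \left(2 + \sqrt{5 + q}\right)$
$\left(W{\left(-83 \right)} - 40527\right) \left(-24615 + \left(89 - 36\right)^{2}\right) = \left(- 83 \left(2 + \sqrt{5 - 83}\right) - 40527\right) \left(-24615 + \left(89 - 36\right)^{2}\right) = \left(- 83 \left(2 + \sqrt{-78}\right) - 40527\right) \left(-24615 + 53^{2}\right) = \left(- 83 \left(2 + i \sqrt{78}\right) - 40527\right) \left(-24615 + 2809\right) = \left(\left(-166 - 83 i \sqrt{78}\right) - 40527\right) \left(-21806\right) = \left(-40693 - 83 i \sqrt{78}\right) \left(-21806\right) = 887351558 + 1809898 i \sqrt{78}$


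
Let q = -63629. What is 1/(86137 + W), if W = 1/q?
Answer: 63629/5480811172 ≈ 1.1609e-5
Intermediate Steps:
W = -1/63629 (W = 1/(-63629) = -1/63629 ≈ -1.5716e-5)
1/(86137 + W) = 1/(86137 - 1/63629) = 1/(5480811172/63629) = 63629/5480811172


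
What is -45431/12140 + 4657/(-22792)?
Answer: -272999833/69173720 ≈ -3.9466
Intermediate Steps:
-45431/12140 + 4657/(-22792) = -45431*1/12140 + 4657*(-1/22792) = -45431/12140 - 4657/22792 = -272999833/69173720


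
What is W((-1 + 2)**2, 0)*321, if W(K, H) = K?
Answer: 321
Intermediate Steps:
W((-1 + 2)**2, 0)*321 = (-1 + 2)**2*321 = 1**2*321 = 1*321 = 321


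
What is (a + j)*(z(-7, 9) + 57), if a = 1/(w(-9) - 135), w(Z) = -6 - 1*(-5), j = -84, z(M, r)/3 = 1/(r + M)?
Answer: -1336725/272 ≈ -4914.4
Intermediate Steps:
z(M, r) = 3/(M + r) (z(M, r) = 3/(r + M) = 3/(M + r))
w(Z) = -1 (w(Z) = -6 + 5 = -1)
a = -1/136 (a = 1/(-1 - 135) = 1/(-136) = -1/136 ≈ -0.0073529)
(a + j)*(z(-7, 9) + 57) = (-1/136 - 84)*(3/(-7 + 9) + 57) = -11425*(3/2 + 57)/136 = -11425/136*117/2 = -1336725/272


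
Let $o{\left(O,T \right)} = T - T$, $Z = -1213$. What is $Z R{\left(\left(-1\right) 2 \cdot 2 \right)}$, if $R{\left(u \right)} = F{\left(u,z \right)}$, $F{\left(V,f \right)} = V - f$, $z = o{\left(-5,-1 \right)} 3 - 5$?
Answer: $-1213$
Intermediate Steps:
$o{\left(O,T \right)} = 0$
$z = -5$ ($z = 0 \cdot 3 - 5 = 0 - 5 = -5$)
$R{\left(u \right)} = 5 + u$ ($R{\left(u \right)} = u - -5 = u + 5 = 5 + u$)
$Z R{\left(\left(-1\right) 2 \cdot 2 \right)} = - 1213 \left(5 + \left(-1\right) 2 \cdot 2\right) = - 1213 \left(5 - 4\right) = \left(-1213\right) 1 = -1213$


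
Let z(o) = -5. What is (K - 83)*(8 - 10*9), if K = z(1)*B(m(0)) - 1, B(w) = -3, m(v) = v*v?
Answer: 5658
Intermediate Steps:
m(v) = v**2
K = 14 (K = -5*(-3) - 1 = 15 - 1 = 14)
(K - 83)*(8 - 10*9) = (14 - 83)*(8 - 10*9) = -69*(8 - 90) = -69*(-82) = 5658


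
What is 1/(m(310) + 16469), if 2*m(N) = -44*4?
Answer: 1/16381 ≈ 6.1046e-5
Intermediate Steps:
m(N) = -88 (m(N) = (-44*4)/2 = (1/2)*(-176) = -88)
1/(m(310) + 16469) = 1/(-88 + 16469) = 1/16381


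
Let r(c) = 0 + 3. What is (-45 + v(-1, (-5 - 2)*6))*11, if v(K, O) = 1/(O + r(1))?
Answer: -19316/39 ≈ -495.28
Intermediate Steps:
r(c) = 3
v(K, O) = 1/(3 + O) (v(K, O) = 1/(O + 3) = 1/(3 + O))
(-45 + v(-1, (-5 - 2)*6))*11 = (-45 + 1/(3 + (-5 - 2)*6))*11 = (-45 + 1/(3 - 7*6))*11 = (-45 + 1/(3 - 42))*11 = (-45 + 1/(-39))*11 = (-45 - 1/39)*11 = -1756/39*11 = -19316/39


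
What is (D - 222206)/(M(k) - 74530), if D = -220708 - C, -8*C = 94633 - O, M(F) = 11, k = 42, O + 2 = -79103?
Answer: 1684787/298076 ≈ 5.6522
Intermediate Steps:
O = -79105 (O = -2 - 79103 = -79105)
C = -86869/4 (C = -(94633 - 1*(-79105))/8 = -(94633 + 79105)/8 = -⅛*173738 = -86869/4 ≈ -21717.)
D = -795963/4 (D = -220708 - 1*(-86869/4) = -220708 + 86869/4 = -795963/4 ≈ -1.9899e+5)
(D - 222206)/(M(k) - 74530) = (-795963/4 - 222206)/(11 - 74530) = -1684787/4/(-74519) = -1684787/4*(-1/74519) = 1684787/298076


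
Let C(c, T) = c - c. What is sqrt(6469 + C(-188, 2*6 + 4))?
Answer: sqrt(6469) ≈ 80.430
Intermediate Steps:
C(c, T) = 0
sqrt(6469 + C(-188, 2*6 + 4)) = sqrt(6469 + 0) = sqrt(6469)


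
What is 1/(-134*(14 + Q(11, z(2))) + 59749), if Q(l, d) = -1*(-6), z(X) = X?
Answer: 1/57069 ≈ 1.7523e-5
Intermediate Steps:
Q(l, d) = 6
1/(-134*(14 + Q(11, z(2))) + 59749) = 1/(-134*(14 + 6) + 59749) = 1/(-134*20 + 59749) = 1/(-2680 + 59749) = 1/57069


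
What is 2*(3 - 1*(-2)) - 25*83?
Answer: -2065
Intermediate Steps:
2*(3 - 1*(-2)) - 25*83 = 2*(3 + 2) - 2075 = 2*5 - 2075 = 10 - 2075 = -2065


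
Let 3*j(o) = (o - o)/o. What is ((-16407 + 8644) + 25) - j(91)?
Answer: -7738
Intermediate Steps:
j(o) = 0 (j(o) = ((o - o)/o)/3 = (0/o)/3 = (⅓)*0 = 0)
((-16407 + 8644) + 25) - j(91) = ((-16407 + 8644) + 25) - 1*0 = (-7763 + 25) + 0 = -7738 + 0 = -7738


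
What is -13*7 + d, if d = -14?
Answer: -105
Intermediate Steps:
-13*7 + d = -13*7 - 14 = -91 - 14 = -105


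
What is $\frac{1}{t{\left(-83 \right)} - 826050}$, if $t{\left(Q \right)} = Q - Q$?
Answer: $- \frac{1}{826050} \approx -1.2106 \cdot 10^{-6}$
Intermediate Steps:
$t{\left(Q \right)} = 0$
$\frac{1}{t{\left(-83 \right)} - 826050} = \frac{1}{0 - 826050} = \frac{1}{-826050} = - \frac{1}{826050}$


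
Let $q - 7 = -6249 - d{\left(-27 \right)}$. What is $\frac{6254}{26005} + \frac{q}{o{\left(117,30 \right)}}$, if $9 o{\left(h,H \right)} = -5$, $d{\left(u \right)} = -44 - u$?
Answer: $\frac{291392279}{26005} \approx 11205.0$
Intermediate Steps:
$o{\left(h,H \right)} = - \frac{5}{9}$ ($o{\left(h,H \right)} = \frac{1}{9} \left(-5\right) = - \frac{5}{9}$)
$q = -6225$ ($q = 7 - \left(6205 + 27\right) = 7 - 6232 = -6225$)
$\frac{6254}{26005} + \frac{q}{o{\left(117,30 \right)}} = \frac{6254}{26005} - \frac{6225}{- \frac{5}{9}} = 6254 \cdot \frac{1}{26005} - -11205 = \frac{6254}{26005} + 11205 = \frac{291392279}{26005}$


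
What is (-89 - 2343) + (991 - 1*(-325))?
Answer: -1116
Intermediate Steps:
(-89 - 2343) + (991 - 1*(-325)) = -2432 + (991 + 325) = -2432 + 1316 = -1116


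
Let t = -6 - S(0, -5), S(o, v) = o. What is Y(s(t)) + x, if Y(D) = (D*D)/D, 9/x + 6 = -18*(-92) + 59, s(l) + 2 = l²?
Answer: 58115/1709 ≈ 34.005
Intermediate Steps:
t = -6 (t = -6 - 1*0 = -6 + 0 = -6)
s(l) = -2 + l²
x = 9/1709 (x = 9/(-6 + (-18*(-92) + 59)) = 9/(-6 + (1656 + 59)) = 9/(-6 + 1715) = 9/1709 ≈ 0.0052662)
Y(D) = D (Y(D) = D²/D = D)
Y(s(t)) + x = (-2 + (-6)²) + 9/1709 = (-2 + 36) + 9/1709 = 34 + 9/1709 = 58115/1709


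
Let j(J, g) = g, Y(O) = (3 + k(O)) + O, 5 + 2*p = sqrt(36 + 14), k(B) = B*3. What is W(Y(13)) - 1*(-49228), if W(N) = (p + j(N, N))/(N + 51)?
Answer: 10436441/212 + 5*sqrt(2)/212 ≈ 49229.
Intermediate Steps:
k(B) = 3*B
p = -5/2 + 5*sqrt(2)/2 (p = -5/2 + sqrt(36 + 14)/2 = -5/2 + sqrt(50)/2 = -5/2 + (5*sqrt(2))/2 = -5/2 + 5*sqrt(2)/2 ≈ 1.0355)
Y(O) = 3 + 4*O (Y(O) = (3 + 3*O) + O = 3 + 4*O)
W(N) = (-5/2 + N + 5*sqrt(2)/2)/(51 + N) (W(N) = ((-5/2 + 5*sqrt(2)/2) + N)/(N + 51) = (-5/2 + N + 5*sqrt(2)/2)/(51 + N))
W(Y(13)) - 1*(-49228) = (-5 + 2*(3 + 4*13) + 5*sqrt(2))/(2*(51 + (3 + 4*13))) - 1*(-49228) = (-5 + 2*(3 + 52) + 5*sqrt(2))/(2*(51 + (3 + 52))) + 49228 = (-5 + 2*55 + 5*sqrt(2))/(2*(51 + 55)) + 49228 = (1/2)*(-5 + 110 + 5*sqrt(2))/106 + 49228 = (1/2)*(1/106)*(105 + 5*sqrt(2)) + 49228 = (105/212 + 5*sqrt(2)/212) + 49228 = 10436441/212 + 5*sqrt(2)/212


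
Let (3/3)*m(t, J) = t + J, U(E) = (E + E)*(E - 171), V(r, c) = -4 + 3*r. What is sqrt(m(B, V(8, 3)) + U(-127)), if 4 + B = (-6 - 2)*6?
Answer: 2*sqrt(18915) ≈ 275.06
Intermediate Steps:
B = -52 (B = -4 + (-6 - 2)*6 = -4 - 8*6 = -4 - 48 = -52)
U(E) = 2*E*(-171 + E) (U(E) = (2*E)*(-171 + E) = 2*E*(-171 + E))
m(t, J) = J + t (m(t, J) = t + J = J + t)
sqrt(m(B, V(8, 3)) + U(-127)) = sqrt(((-4 + 3*8) - 52) + 2*(-127)*(-171 - 127)) = sqrt(((-4 + 24) - 52) + 2*(-127)*(-298)) = sqrt((20 - 52) + 75692) = sqrt(-32 + 75692) = sqrt(75660) = 2*sqrt(18915)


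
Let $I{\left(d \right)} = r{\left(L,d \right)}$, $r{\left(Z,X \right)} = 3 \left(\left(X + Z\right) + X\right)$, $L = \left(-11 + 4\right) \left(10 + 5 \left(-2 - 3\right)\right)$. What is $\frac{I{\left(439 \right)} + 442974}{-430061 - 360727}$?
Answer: $- \frac{148641}{263596} \approx -0.5639$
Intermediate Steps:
$L = 105$ ($L = - 7 \left(10 + 5 \left(-5\right)\right) = - 7 \left(10 - 25\right) = \left(-7\right) \left(-15\right) = 105$)
$r{\left(Z,X \right)} = 3 Z + 6 X$ ($r{\left(Z,X \right)} = 3 \left(Z + 2 X\right) = 3 Z + 6 X$)
$I{\left(d \right)} = 315 + 6 d$ ($I{\left(d \right)} = 3 \cdot 105 + 6 d = 315 + 6 d$)
$\frac{I{\left(439 \right)} + 442974}{-430061 - 360727} = \frac{\left(315 + 6 \cdot 439\right) + 442974}{-430061 - 360727} = \frac{\left(315 + 2634\right) + 442974}{-790788} = \left(2949 + 442974\right) \left(- \frac{1}{790788}\right) = 445923 \left(- \frac{1}{790788}\right) = - \frac{148641}{263596}$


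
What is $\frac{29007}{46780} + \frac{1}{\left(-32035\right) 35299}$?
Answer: $\frac{1312048642499}{2115959443708} \approx 0.62007$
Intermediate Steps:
$\frac{29007}{46780} + \frac{1}{\left(-32035\right) 35299} = 29007 \cdot \frac{1}{46780} - \frac{1}{1130803465} = \frac{29007}{46780} - \frac{1}{1130803465} = \frac{1312048642499}{2115959443708}$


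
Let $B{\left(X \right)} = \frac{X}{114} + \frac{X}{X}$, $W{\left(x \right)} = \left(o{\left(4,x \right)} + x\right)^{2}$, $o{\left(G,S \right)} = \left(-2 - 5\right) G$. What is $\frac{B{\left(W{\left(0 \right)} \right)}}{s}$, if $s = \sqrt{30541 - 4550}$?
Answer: $\frac{449 \sqrt{25991}}{1481487} \approx 0.048861$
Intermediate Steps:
$o{\left(G,S \right)} = - 7 G$
$s = \sqrt{25991} \approx 161.22$
$W{\left(x \right)} = \left(-28 + x\right)^{2}$ ($W{\left(x \right)} = \left(\left(-7\right) 4 + x\right)^{2} = \left(-28 + x\right)^{2}$)
$B{\left(X \right)} = 1 + \frac{X}{114}$ ($B{\left(X \right)} = X \frac{1}{114} + 1 = \frac{X}{114} + 1 = 1 + \frac{X}{114}$)
$\frac{B{\left(W{\left(0 \right)} \right)}}{s} = \frac{1 + \frac{\left(-28 + 0\right)^{2}}{114}}{\sqrt{25991}} = \left(1 + \frac{\left(-28\right)^{2}}{114}\right) \frac{\sqrt{25991}}{25991} = \left(1 + \frac{1}{114} \cdot 784\right) \frac{\sqrt{25991}}{25991} = \left(1 + \frac{392}{57}\right) \frac{\sqrt{25991}}{25991} = \frac{449 \frac{\sqrt{25991}}{25991}}{57} = \frac{449 \sqrt{25991}}{1481487}$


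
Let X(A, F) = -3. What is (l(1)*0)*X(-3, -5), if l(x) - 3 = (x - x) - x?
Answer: 0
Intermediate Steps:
l(x) = 3 - x (l(x) = 3 + ((x - x) - x) = 3 + (0 - x) = 3 - x)
(l(1)*0)*X(-3, -5) = ((3 - 1*1)*0)*(-3) = ((3 - 1)*0)*(-3) = (2*0)*(-3) = 0*(-3) = 0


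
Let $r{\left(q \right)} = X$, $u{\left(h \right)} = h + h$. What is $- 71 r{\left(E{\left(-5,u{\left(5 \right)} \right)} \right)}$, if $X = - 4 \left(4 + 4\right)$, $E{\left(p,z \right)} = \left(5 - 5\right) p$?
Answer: $2272$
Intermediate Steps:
$u{\left(h \right)} = 2 h$
$E{\left(p,z \right)} = 0$ ($E{\left(p,z \right)} = \left(5 - 5\right) p = 0 p = 0$)
$X = -32$ ($X = \left(-4\right) 8 = -32$)
$r{\left(q \right)} = -32$
$- 71 r{\left(E{\left(-5,u{\left(5 \right)} \right)} \right)} = \left(-71\right) \left(-32\right) = 2272$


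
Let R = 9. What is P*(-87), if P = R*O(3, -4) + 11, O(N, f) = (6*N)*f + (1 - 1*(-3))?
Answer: 52287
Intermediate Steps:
O(N, f) = 4 + 6*N*f (O(N, f) = 6*N*f + (1 + 3) = 6*N*f + 4 = 4 + 6*N*f)
P = -601 (P = 9*(4 + 6*3*(-4)) + 11 = 9*(4 - 72) + 11 = 9*(-68) + 11 = -612 + 11 = -601)
P*(-87) = -601*(-87) = 52287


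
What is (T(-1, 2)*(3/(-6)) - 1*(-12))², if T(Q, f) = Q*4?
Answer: 196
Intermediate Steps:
T(Q, f) = 4*Q
(T(-1, 2)*(3/(-6)) - 1*(-12))² = ((4*(-1))*(3/(-6)) - 1*(-12))² = (-12*(-1)/6 + 12)² = (-4*(-½) + 12)² = (2 + 12)² = 14² = 196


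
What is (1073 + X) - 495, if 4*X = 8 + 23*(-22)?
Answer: 907/2 ≈ 453.50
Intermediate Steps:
X = -249/2 (X = (8 + 23*(-22))/4 = (8 - 506)/4 = (¼)*(-498) = -249/2 ≈ -124.50)
(1073 + X) - 495 = (1073 - 249/2) - 495 = 1897/2 - 495 = 907/2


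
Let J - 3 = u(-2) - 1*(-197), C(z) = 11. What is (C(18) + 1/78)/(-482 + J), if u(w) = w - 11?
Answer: -859/23010 ≈ -0.037332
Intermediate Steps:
u(w) = -11 + w
J = 187 (J = 3 + ((-11 - 2) - 1*(-197)) = 3 + (-13 + 197) = 3 + 184 = 187)
(C(18) + 1/78)/(-482 + J) = (11 + 1/78)/(-482 + 187) = (11 + 1/78)/(-295) = (859/78)*(-1/295) = -859/23010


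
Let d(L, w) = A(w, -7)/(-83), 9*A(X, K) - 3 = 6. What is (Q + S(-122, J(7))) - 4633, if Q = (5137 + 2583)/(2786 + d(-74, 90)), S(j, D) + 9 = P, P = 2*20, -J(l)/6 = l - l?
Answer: -1063511914/231237 ≈ -4599.2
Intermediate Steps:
J(l) = 0 (J(l) = -6*(l - l) = -6*0 = 0)
A(X, K) = 1 (A(X, K) = 1/3 + (1/9)*6 = 1/3 + 2/3 = 1)
P = 40
S(j, D) = 31 (S(j, D) = -9 + 40 = 31)
d(L, w) = -1/83 (d(L, w) = 1/(-83) = 1*(-1/83) = -1/83)
Q = 640760/231237 (Q = (5137 + 2583)/(2786 - 1/83) = 7720/(231237/83) = 7720*(83/231237) = 640760/231237 ≈ 2.7710)
(Q + S(-122, J(7))) - 4633 = (640760/231237 + 31) - 4633 = 7809107/231237 - 4633 = -1063511914/231237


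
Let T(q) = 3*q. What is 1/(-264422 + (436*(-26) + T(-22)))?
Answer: -1/275824 ≈ -3.6255e-6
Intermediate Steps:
1/(-264422 + (436*(-26) + T(-22))) = 1/(-264422 + (436*(-26) + 3*(-22))) = 1/(-264422 + (-11336 - 66)) = 1/(-264422 - 11402) = 1/(-275824) = -1/275824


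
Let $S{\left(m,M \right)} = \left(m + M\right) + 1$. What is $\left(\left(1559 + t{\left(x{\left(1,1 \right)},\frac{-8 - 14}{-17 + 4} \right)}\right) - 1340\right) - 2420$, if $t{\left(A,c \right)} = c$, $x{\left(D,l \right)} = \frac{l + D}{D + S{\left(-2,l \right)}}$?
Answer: $- \frac{28591}{13} \approx -2199.3$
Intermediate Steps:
$S{\left(m,M \right)} = 1 + M + m$ ($S{\left(m,M \right)} = \left(M + m\right) + 1 = 1 + M + m$)
$x{\left(D,l \right)} = \frac{D + l}{-1 + D + l}$ ($x{\left(D,l \right)} = \frac{l + D}{D + \left(1 + l - 2\right)} = \frac{D + l}{D + \left(-1 + l\right)} = \frac{D + l}{-1 + D + l}$)
$\left(\left(1559 + t{\left(x{\left(1,1 \right)},\frac{-8 - 14}{-17 + 4} \right)}\right) - 1340\right) - 2420 = \left(\left(1559 + \frac{-8 - 14}{-17 + 4}\right) - 1340\right) - 2420 = \left(\left(1559 - \frac{22}{-13}\right) - 1340\right) - 2420 = \left(\left(1559 - - \frac{22}{13}\right) - 1340\right) - 2420 = \left(\left(1559 + \frac{22}{13}\right) - 1340\right) - 2420 = \left(\frac{20289}{13} - 1340\right) - 2420 = \frac{2869}{13} - 2420 = - \frac{28591}{13}$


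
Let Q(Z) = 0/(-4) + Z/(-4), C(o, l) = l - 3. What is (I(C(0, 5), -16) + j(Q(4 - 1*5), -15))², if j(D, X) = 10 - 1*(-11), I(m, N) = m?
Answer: 529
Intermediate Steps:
C(o, l) = -3 + l
Q(Z) = -Z/4 (Q(Z) = 0*(-¼) + Z*(-¼) = 0 - Z/4 = -Z/4)
j(D, X) = 21 (j(D, X) = 10 + 11 = 21)
(I(C(0, 5), -16) + j(Q(4 - 1*5), -15))² = ((-3 + 5) + 21)² = (2 + 21)² = 23² = 529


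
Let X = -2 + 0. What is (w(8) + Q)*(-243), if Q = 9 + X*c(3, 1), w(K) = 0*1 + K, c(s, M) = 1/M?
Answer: -3645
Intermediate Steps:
X = -2
w(K) = K (w(K) = 0 + K = K)
Q = 7 (Q = 9 - 2/1 = 9 - 2*1 = 9 - 2 = 7)
(w(8) + Q)*(-243) = (8 + 7)*(-243) = 15*(-243) = -3645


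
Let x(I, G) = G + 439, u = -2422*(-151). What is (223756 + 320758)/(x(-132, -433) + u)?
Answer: 272257/182864 ≈ 1.4888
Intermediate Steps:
u = 365722
x(I, G) = 439 + G
(223756 + 320758)/(x(-132, -433) + u) = (223756 + 320758)/((439 - 433) + 365722) = 544514/(6 + 365722) = 544514/365728 = 544514*(1/365728) = 272257/182864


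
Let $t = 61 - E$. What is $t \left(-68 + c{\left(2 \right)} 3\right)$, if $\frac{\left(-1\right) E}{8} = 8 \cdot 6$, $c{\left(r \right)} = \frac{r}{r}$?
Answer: $-28925$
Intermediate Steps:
$c{\left(r \right)} = 1$
$E = -384$ ($E = - 8 \cdot 8 \cdot 6 = \left(-8\right) 48 = -384$)
$t = 445$ ($t = 61 - -384 = 61 + 384 = 445$)
$t \left(-68 + c{\left(2 \right)} 3\right) = 445 \left(-68 + 1 \cdot 3\right) = 445 \left(-68 + 3\right) = 445 \left(-65\right) = -28925$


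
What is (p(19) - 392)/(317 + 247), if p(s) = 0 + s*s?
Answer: -31/564 ≈ -0.054965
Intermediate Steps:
p(s) = s**2 (p(s) = 0 + s**2 = s**2)
(p(19) - 392)/(317 + 247) = (19**2 - 392)/(317 + 247) = (361 - 392)/564 = -31*1/564 = -31/564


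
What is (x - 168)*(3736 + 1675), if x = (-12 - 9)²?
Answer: 1477203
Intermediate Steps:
x = 441 (x = (-21)² = 441)
(x - 168)*(3736 + 1675) = (441 - 168)*(3736 + 1675) = 273*5411 = 1477203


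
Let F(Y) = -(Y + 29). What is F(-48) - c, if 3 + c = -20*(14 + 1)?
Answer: 322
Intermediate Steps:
c = -303 (c = -3 - 20*(14 + 1) = -3 - 20*15 = -3 - 300 = -303)
F(Y) = -29 - Y (F(Y) = -(29 + Y) = -29 - Y)
F(-48) - c = (-29 - 1*(-48)) - 1*(-303) = (-29 + 48) + 303 = 19 + 303 = 322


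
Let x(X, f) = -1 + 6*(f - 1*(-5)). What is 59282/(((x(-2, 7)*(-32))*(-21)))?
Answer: 29641/23856 ≈ 1.2425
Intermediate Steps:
x(X, f) = 29 + 6*f (x(X, f) = -1 + 6*(f + 5) = -1 + 6*(5 + f) = -1 + (30 + 6*f) = 29 + 6*f)
59282/(((x(-2, 7)*(-32))*(-21))) = 59282/((((29 + 6*7)*(-32))*(-21))) = 59282/((((29 + 42)*(-32))*(-21))) = 59282/(((71*(-32))*(-21))) = 59282/((-2272*(-21))) = 59282/47712 = 59282*(1/47712) = 29641/23856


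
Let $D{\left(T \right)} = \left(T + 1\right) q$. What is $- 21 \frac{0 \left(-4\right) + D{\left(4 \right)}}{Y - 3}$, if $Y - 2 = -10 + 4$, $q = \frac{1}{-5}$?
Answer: $-3$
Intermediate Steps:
$q = - \frac{1}{5} \approx -0.2$
$Y = -4$ ($Y = 2 + \left(-10 + 4\right) = 2 - 6 = -4$)
$D{\left(T \right)} = - \frac{1}{5} - \frac{T}{5}$ ($D{\left(T \right)} = \left(T + 1\right) \left(- \frac{1}{5}\right) = \left(1 + T\right) \left(- \frac{1}{5}\right) = - \frac{1}{5} - \frac{T}{5}$)
$- 21 \frac{0 \left(-4\right) + D{\left(4 \right)}}{Y - 3} = - 21 \frac{0 \left(-4\right) - 1}{-4 - 3} = - 21 \frac{0 - 1}{-7} = - 21 \left(0 - 1\right) \left(- \frac{1}{7}\right) = - 21 \left(\left(-1\right) \left(- \frac{1}{7}\right)\right) = \left(-21\right) \frac{1}{7} = -3$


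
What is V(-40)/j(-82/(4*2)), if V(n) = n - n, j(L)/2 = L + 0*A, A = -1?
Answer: 0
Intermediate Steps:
j(L) = 2*L (j(L) = 2*(L + 0*(-1)) = 2*(L + 0) = 2*L)
V(n) = 0
V(-40)/j(-82/(4*2)) = 0/((2*(-82/(4*2)))) = 0/((2*(-82/8))) = 0/((2*(-82*1/8))) = 0/((2*(-41/4))) = 0/(-41/2) = 0*(-2/41) = 0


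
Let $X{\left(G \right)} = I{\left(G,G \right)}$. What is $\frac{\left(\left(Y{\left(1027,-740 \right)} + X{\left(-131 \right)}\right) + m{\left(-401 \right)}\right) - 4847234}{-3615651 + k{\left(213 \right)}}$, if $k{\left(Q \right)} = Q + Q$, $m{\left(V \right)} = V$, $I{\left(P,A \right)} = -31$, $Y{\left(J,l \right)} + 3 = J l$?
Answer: $\frac{5607649}{3615225} \approx 1.5511$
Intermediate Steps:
$Y{\left(J,l \right)} = -3 + J l$
$X{\left(G \right)} = -31$
$k{\left(Q \right)} = 2 Q$
$\frac{\left(\left(Y{\left(1027,-740 \right)} + X{\left(-131 \right)}\right) + m{\left(-401 \right)}\right) - 4847234}{-3615651 + k{\left(213 \right)}} = \frac{\left(\left(\left(-3 + 1027 \left(-740\right)\right) - 31\right) - 401\right) - 4847234}{-3615651 + 2 \cdot 213} = \frac{\left(\left(\left(-3 - 759980\right) - 31\right) - 401\right) - 4847234}{-3615651 + 426} = \frac{\left(\left(-759983 - 31\right) - 401\right) - 4847234}{-3615225} = \left(\left(-760014 - 401\right) - 4847234\right) \left(- \frac{1}{3615225}\right) = \left(-760415 - 4847234\right) \left(- \frac{1}{3615225}\right) = \left(-5607649\right) \left(- \frac{1}{3615225}\right) = \frac{5607649}{3615225}$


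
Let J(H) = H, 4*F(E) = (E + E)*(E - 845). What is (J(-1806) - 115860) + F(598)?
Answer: -191519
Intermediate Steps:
F(E) = E*(-845 + E)/2 (F(E) = ((E + E)*(E - 845))/4 = ((2*E)*(-845 + E))/4 = (2*E*(-845 + E))/4 = E*(-845 + E)/2)
(J(-1806) - 115860) + F(598) = (-1806 - 115860) + (½)*598*(-845 + 598) = -117666 + (½)*598*(-247) = -117666 - 73853 = -191519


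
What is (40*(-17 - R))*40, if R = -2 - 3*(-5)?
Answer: -48000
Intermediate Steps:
R = 13 (R = -2 + 15 = 13)
(40*(-17 - R))*40 = (40*(-17 - 1*13))*40 = (40*(-17 - 13))*40 = (40*(-30))*40 = -1200*40 = -48000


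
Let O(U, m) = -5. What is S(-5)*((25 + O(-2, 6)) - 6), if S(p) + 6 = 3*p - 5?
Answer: -364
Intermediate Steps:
S(p) = -11 + 3*p (S(p) = -6 + (3*p - 5) = -6 + (-5 + 3*p) = -11 + 3*p)
S(-5)*((25 + O(-2, 6)) - 6) = (-11 + 3*(-5))*((25 - 5) - 6) = (-11 - 15)*(20 - 6) = -26*14 = -364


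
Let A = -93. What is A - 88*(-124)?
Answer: 10819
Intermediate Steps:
A - 88*(-124) = -93 - 88*(-124) = -93 + 10912 = 10819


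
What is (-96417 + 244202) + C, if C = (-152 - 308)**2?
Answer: 359385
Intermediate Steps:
C = 211600 (C = (-460)**2 = 211600)
(-96417 + 244202) + C = (-96417 + 244202) + 211600 = 147785 + 211600 = 359385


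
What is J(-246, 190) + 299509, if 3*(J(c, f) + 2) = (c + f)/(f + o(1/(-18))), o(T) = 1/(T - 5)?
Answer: 1939906202/6477 ≈ 2.9951e+5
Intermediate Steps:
o(T) = 1/(-5 + T)
J(c, f) = -2 + (c + f)/(3*(-18/91 + f)) (J(c, f) = -2 + ((c + f)/(f + 1/(-5 + 1/(-18))))/3 = -2 + ((c + f)/(f + 1/(-5 + 1*(-1/18))))/3 = -2 + ((c + f)/(f + 1/(-5 - 1/18)))/3 = -2 + ((c + f)/(f + 1/(-91/18)))/3 = -2 + ((c + f)/(f - 18/91))/3 = -2 + ((c + f)/(-18/91 + f))/3 = -2 + (c + f)/(3*(-18/91 + f)))
J(-246, 190) + 299509 = (108 - 455*190 + 91*(-246))/(3*(-18 + 91*190)) + 299509 = (108 - 86450 - 22386)/(3*(-18 + 17290)) + 299509 = (⅓)*(-108728)/17272 + 299509 = (⅓)*(1/17272)*(-108728) + 299509 = -13591/6477 + 299509 = 1939906202/6477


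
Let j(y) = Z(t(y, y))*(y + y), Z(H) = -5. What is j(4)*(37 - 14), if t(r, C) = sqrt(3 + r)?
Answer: -920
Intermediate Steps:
j(y) = -10*y (j(y) = -5*(y + y) = -10*y)
j(4)*(37 - 14) = (-10*4)*(37 - 14) = -40*23 = -920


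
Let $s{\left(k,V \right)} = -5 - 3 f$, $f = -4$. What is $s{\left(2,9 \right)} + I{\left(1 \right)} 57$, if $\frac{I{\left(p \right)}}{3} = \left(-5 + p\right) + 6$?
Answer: $349$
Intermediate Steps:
$I{\left(p \right)} = 3 + 3 p$ ($I{\left(p \right)} = 3 \left(\left(-5 + p\right) + 6\right) = 3 \left(1 + p\right) = 3 + 3 p$)
$s{\left(k,V \right)} = 7$ ($s{\left(k,V \right)} = -5 - -12 = -5 + 12 = 7$)
$s{\left(2,9 \right)} + I{\left(1 \right)} 57 = 7 + \left(3 + 3 \cdot 1\right) 57 = 7 + \left(3 + 3\right) 57 = 7 + 6 \cdot 57 = 7 + 342 = 349$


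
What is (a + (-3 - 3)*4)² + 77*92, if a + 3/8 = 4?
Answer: 479945/64 ≈ 7499.1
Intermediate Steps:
a = 29/8 (a = -3/8 + 4 = 29/8 ≈ 3.6250)
(a + (-3 - 3)*4)² + 77*92 = (29/8 + (-3 - 3)*4)² + 77*92 = (29/8 - 6*4)² + 7084 = (29/8 - 24)² + 7084 = (-163/8)² + 7084 = 26569/64 + 7084 = 479945/64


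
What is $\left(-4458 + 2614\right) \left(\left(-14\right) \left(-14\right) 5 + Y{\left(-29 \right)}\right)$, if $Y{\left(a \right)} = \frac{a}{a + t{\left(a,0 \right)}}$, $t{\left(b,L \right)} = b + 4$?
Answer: $- \frac{48818978}{27} \approx -1.8081 \cdot 10^{6}$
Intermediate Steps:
$t{\left(b,L \right)} = 4 + b$
$Y{\left(a \right)} = \frac{a}{4 + 2 a}$ ($Y{\left(a \right)} = \frac{a}{a + \left(4 + a\right)} = \frac{a}{4 + 2 a}$)
$\left(-4458 + 2614\right) \left(\left(-14\right) \left(-14\right) 5 + Y{\left(-29 \right)}\right) = \left(-4458 + 2614\right) \left(\left(-14\right) \left(-14\right) 5 + \frac{1}{2} \left(-29\right) \frac{1}{2 - 29}\right) = - 1844 \left(196 \cdot 5 + \frac{1}{2} \left(-29\right) \frac{1}{-27}\right) = - 1844 \left(980 + \frac{1}{2} \left(-29\right) \left(- \frac{1}{27}\right)\right) = - 1844 \left(980 + \frac{29}{54}\right) = \left(-1844\right) \frac{52949}{54} = - \frac{48818978}{27}$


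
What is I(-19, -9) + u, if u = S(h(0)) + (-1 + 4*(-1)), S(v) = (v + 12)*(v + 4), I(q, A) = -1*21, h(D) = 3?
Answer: 79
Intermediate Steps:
I(q, A) = -21
S(v) = (4 + v)*(12 + v) (S(v) = (12 + v)*(4 + v) = (4 + v)*(12 + v))
u = 100 (u = (48 + 3**2 + 16*3) + (-1 + 4*(-1)) = (48 + 9 + 48) + (-1 - 4) = 105 - 5 = 100)
I(-19, -9) + u = -21 + 100 = 79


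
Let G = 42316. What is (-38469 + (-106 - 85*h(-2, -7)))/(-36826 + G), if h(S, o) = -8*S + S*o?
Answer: -8225/1098 ≈ -7.4909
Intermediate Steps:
(-38469 + (-106 - 85*h(-2, -7)))/(-36826 + G) = (-38469 + (-106 - (-170)*(-8 - 7)))/(-36826 + 42316) = (-38469 + (-106 - (-170)*(-15)))/5490 = (-38469 + (-106 - 85*30))*(1/5490) = (-38469 + (-106 - 2550))*(1/5490) = (-38469 - 2656)*(1/5490) = -41125*1/5490 = -8225/1098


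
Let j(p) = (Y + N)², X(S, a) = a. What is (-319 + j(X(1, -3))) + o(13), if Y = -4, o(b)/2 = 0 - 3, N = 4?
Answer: -325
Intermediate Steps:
o(b) = -6 (o(b) = 2*(0 - 3) = 2*(-3) = -6)
j(p) = 0 (j(p) = (-4 + 4)² = 0² = 0)
(-319 + j(X(1, -3))) + o(13) = (-319 + 0) - 6 = -319 - 6 = -325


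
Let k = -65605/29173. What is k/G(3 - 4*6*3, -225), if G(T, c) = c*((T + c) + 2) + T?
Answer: -65605/1914653163 ≈ -3.4265e-5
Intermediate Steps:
k = -65605/29173 (k = -65605*1/29173 = -65605/29173 ≈ -2.2488)
G(T, c) = T + c*(2 + T + c) (G(T, c) = c*(2 + T + c) + T = T + c*(2 + T + c))
k/G(3 - 4*6*3, -225) = -65605/(29173*((3 - 4*6*3) + (-225)² + 2*(-225) + (3 - 4*6*3)*(-225))) = -65605/(29173*((3 - 24*3) + 50625 - 450 + (3 - 24*3)*(-225))) = -65605/(29173*((3 - 72) + 50625 - 450 + (3 - 72)*(-225))) = -65605/(29173*(-69 + 50625 - 450 - 69*(-225))) = -65605/(29173*(-69 + 50625 - 450 + 15525)) = -65605/29173/65631 = -65605/29173*1/65631 = -65605/1914653163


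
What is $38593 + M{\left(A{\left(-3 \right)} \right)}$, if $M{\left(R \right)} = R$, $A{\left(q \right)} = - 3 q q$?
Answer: $38566$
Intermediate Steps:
$A{\left(q \right)} = - 3 q^{2}$
$38593 + M{\left(A{\left(-3 \right)} \right)} = 38593 - 3 \left(-3\right)^{2} = 38593 - 27 = 38566$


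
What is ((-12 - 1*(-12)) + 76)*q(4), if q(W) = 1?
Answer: 76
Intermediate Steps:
((-12 - 1*(-12)) + 76)*q(4) = ((-12 - 1*(-12)) + 76)*1 = ((-12 + 12) + 76)*1 = (0 + 76)*1 = 76*1 = 76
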